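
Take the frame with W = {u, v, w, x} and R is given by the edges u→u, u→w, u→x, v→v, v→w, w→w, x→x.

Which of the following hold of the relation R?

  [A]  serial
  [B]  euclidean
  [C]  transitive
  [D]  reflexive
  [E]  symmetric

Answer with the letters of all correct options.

(A) serial: every world has an R-successor.
(B) not euclidean: u R w and u R u but not w R u.
(C) transitive: R is closed under composition.
(D) reflexive: each world relates to itself.
(E) not symmetric: u R w but not w R u.

A, C, D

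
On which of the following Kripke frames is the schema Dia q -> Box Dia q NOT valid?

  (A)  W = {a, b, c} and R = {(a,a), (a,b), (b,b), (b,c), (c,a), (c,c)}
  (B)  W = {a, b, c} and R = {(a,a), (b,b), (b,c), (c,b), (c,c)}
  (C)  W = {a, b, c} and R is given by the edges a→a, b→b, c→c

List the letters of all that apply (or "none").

A

The schema Dia q -> Box Dia q is axiom 5; it is valid on a frame iff R is euclidean.
(A) R is not euclidean (a R b and a R a but not b R a), so the schema fails here.
(B) R is euclidean (any two R-successors of the same world are R-related), so the schema is valid here.
(C) R is euclidean (any two R-successors of the same world are R-related), so the schema is valid here.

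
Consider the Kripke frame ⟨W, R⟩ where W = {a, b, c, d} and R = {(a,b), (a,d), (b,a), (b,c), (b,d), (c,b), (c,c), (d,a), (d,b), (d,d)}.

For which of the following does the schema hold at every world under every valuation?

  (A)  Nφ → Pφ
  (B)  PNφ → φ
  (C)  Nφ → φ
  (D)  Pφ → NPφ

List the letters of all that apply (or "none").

A, B

R is not reflexive: not a R a.
R is symmetric: every R-edge is matched by its reverse.
R is not euclidean: b R a and b R c but not a R c.
R is serial: every world has an R-successor.
(A) axiom D: valid iff R is serial. R is serial — valid.
(B) PNφ → φ is the dual of axiom B, which corresponds to symmetry. R is symmetric — valid.
(C) axiom T: valid iff R is reflexive. R is not reflexive — not valid.
(D) axiom 5: valid iff R is euclidean. R is not euclidean — not valid.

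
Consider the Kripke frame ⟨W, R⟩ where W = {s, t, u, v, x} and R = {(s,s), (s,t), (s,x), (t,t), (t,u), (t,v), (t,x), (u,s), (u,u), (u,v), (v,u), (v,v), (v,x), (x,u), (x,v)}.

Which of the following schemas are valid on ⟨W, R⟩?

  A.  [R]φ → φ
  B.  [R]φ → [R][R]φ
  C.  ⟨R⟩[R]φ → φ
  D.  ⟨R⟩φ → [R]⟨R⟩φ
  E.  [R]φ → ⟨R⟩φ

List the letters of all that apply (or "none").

E

R is not reflexive: not x R x.
R is not symmetric: s R t but not t R s.
R is not transitive: s R t and t R u but not s R u.
R is not euclidean: s R t and s R s but not t R s.
R is serial: every world has an R-successor.
(A) [R]φ → φ is axiom T; it is valid on a frame exactly when R is reflexive. R is not reflexive, so not valid.
(B) [R]φ → [R][R]φ is axiom 4; it is valid on a frame exactly when R is transitive. R is not transitive, so not valid.
(C) ⟨R⟩[R]φ → φ is the dual of axiom B; it is valid on a frame exactly when R is symmetric. R is not symmetric, so not valid.
(D) ⟨R⟩φ → [R]⟨R⟩φ (axiom 5) characterises the euclidean frames. R is not euclidean — not valid.
(E) [R]φ → ⟨R⟩φ is axiom D, which corresponds to seriality. R is serial — valid.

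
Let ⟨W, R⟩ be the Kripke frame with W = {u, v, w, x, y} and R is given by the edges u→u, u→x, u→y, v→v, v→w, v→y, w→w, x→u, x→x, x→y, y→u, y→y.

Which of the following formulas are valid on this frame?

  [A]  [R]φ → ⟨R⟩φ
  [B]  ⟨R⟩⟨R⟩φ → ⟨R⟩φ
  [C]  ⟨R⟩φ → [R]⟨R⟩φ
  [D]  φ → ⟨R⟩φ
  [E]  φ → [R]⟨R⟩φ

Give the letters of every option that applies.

R is reflexive: each world relates to itself.
R is not symmetric: v R w but not w R v.
R is not transitive: v R y and y R u but not v R u.
R is not euclidean: u R y and u R x but not y R x.
R is serial: every world has an R-successor.
(A) [R]φ → ⟨R⟩φ (axiom D) characterises the serial frames. R is serial — valid.
(B) ⟨R⟩⟨R⟩φ → ⟨R⟩φ is the dual of axiom 4; it is valid on a frame exactly when R is transitive. R is not transitive, so not valid.
(C) ⟨R⟩φ → [R]⟨R⟩φ is axiom 5, which corresponds to the euclidean property. R is not euclidean — not valid.
(D) the dual of axiom T: valid iff R is reflexive. R is reflexive — valid.
(E) axiom B: valid iff R is symmetric. R is not symmetric — not valid.

A, D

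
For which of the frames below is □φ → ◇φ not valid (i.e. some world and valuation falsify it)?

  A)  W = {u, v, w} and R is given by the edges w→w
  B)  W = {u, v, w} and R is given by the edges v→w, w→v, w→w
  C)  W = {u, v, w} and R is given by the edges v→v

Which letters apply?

The schema □φ → ◇φ is axiom D; it is valid on a frame iff R is serial.
(A) R is not serial (u has no R-successor), so the schema fails here.
(B) R is not serial (u has no R-successor), so the schema fails here.
(C) R is not serial (u has no R-successor), so the schema fails here.

A, B, C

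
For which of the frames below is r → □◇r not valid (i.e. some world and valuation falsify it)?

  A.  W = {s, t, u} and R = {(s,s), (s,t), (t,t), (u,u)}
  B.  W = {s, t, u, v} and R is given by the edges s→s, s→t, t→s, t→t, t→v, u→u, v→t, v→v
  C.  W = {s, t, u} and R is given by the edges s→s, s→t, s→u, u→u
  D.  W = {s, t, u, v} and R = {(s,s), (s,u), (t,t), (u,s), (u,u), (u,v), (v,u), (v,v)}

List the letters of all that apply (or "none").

A, C

The schema r → □◇r is axiom B; it is valid on a frame iff R is symmetric.
(A) R is not symmetric (s R t but not t R s), so the schema fails here.
(B) R is symmetric (every R-edge is matched by its reverse), so the schema is valid here.
(C) R is not symmetric (s R t but not t R s), so the schema fails here.
(D) R is symmetric (every R-edge is matched by its reverse), so the schema is valid here.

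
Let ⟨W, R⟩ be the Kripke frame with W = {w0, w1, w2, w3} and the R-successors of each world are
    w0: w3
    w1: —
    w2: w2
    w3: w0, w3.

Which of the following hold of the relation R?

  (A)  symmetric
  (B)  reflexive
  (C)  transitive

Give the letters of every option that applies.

A

(A) symmetric: every R-edge is matched by its reverse.
(B) not reflexive: not w0 R w0.
(C) not transitive: w0 R w3 and w3 R w0 but not w0 R w0.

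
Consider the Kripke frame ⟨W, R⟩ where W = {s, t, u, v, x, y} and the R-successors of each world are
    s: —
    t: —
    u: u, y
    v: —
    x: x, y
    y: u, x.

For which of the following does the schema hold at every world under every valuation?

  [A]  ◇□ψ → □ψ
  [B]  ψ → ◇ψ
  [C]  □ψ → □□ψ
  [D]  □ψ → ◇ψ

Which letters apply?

R is not reflexive: not s R s.
R is not transitive: u R y and y R x but not u R x.
R is not euclidean: y R u and y R x but not u R x.
R is not serial: s has no R-successor.
(A) ◇□ψ → □ψ (the dual of axiom 5) characterises the euclidean frames. R is not euclidean — not valid.
(B) ψ → ◇ψ is the dual of axiom T; it is valid on a frame exactly when R is reflexive. R is not reflexive, so not valid.
(C) □ψ → □□ψ is axiom 4; it is valid on a frame exactly when R is transitive. R is not transitive, so not valid.
(D) axiom D: valid iff R is serial. R is not serial — not valid.

none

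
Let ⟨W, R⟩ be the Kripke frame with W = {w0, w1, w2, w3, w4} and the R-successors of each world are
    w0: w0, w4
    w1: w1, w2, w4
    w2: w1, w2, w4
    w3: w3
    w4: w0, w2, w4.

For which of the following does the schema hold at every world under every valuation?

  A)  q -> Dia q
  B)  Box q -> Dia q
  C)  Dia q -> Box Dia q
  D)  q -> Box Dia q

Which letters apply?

R is reflexive: each world relates to itself.
R is not symmetric: w1 R w4 but not w4 R w1.
R is not euclidean: w1 R w4 and w1 R w1 but not w4 R w1.
R is serial: every world has an R-successor.
(A) q -> Dia q (the dual of axiom T) characterises the reflexive frames. R is reflexive — valid.
(B) Box q -> Dia q is axiom D; it is valid on a frame exactly when R is serial. R is serial, so valid.
(C) axiom 5: valid iff R is euclidean. R is not euclidean — not valid.
(D) q -> Box Dia q (axiom B) characterises the symmetric frames. R is not symmetric — not valid.

A, B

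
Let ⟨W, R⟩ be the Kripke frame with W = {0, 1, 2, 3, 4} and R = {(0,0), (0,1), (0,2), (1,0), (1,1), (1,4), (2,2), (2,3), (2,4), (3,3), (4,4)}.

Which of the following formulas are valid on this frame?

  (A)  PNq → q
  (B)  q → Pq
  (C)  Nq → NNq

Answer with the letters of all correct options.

B

R is reflexive: each world relates to itself.
R is not symmetric: 0 R 2 but not 2 R 0.
R is not transitive: 0 R 1 and 1 R 4 but not 0 R 4.
(A) PNq → q is the dual of axiom B; it is valid on a frame exactly when R is symmetric. R is not symmetric, so not valid.
(B) q → Pq is the dual of axiom T, which corresponds to reflexivity. R is reflexive — valid.
(C) Nq → NNq (axiom 4) characterises the transitive frames. R is not transitive — not valid.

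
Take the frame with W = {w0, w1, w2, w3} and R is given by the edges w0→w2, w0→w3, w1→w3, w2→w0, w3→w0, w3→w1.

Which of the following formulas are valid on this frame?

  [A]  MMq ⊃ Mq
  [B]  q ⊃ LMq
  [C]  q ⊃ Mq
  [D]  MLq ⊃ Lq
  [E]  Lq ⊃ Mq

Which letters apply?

B, E

R is not reflexive: not w0 R w0.
R is symmetric: every R-edge is matched by its reverse.
R is not transitive: w0 R w2 and w2 R w0 but not w0 R w0.
R is not euclidean: w0 R w2 and w0 R w3 but not w2 R w3.
R is serial: every world has an R-successor.
(A) MMq ⊃ Mq (the dual of axiom 4) characterises the transitive frames. R is not transitive — not valid.
(B) q ⊃ LMq is axiom B; it is valid on a frame exactly when R is symmetric. R is symmetric, so valid.
(C) q ⊃ Mq is the dual of axiom T; it is valid on a frame exactly when R is reflexive. R is not reflexive, so not valid.
(D) the dual of axiom 5: valid iff R is euclidean. R is not euclidean — not valid.
(E) Lq ⊃ Mq is axiom D, which corresponds to seriality. R is serial — valid.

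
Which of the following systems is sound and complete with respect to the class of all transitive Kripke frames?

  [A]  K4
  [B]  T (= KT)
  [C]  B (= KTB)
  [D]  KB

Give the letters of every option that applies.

A

(A) K4 is determined by exactly this class.
(B) T (= KT) is determined by the class of reflexive frames.
(C) B (= KTB) is determined by the class of reflexive and symmetric frames.
(D) KB is determined by the class of symmetric frames.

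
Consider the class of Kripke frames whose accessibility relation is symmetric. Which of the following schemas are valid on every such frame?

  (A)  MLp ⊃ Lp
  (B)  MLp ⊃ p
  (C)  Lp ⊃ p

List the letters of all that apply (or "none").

B

(A) MLp ⊃ Lp is the dual of axiom 5; it is valid on a frame exactly when R is euclidean. Such an R need not be euclidean, so not valid.
(B) MLp ⊃ p is the dual of axiom B; it is valid on a frame exactly when R is symmetric. Every such R is symmetric, so valid.
(C) Lp ⊃ p (axiom T) characterises the reflexive frames. Such an R need not be reflexive — not valid.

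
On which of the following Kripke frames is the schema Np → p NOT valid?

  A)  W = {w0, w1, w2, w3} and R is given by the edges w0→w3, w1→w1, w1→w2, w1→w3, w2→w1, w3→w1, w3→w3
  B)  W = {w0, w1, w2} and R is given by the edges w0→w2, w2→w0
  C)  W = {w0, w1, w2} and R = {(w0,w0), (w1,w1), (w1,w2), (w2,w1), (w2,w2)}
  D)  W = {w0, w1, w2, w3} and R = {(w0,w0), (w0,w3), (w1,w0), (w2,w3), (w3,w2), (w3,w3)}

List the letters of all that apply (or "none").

The schema Np → p is axiom T; it is valid on a frame iff R is reflexive.
(A) R is not reflexive (not w0 R w0), so the schema fails here.
(B) R is not reflexive (not w0 R w0), so the schema fails here.
(C) R is reflexive (each world relates to itself), so the schema is valid here.
(D) R is not reflexive (not w1 R w1), so the schema fails here.

A, B, D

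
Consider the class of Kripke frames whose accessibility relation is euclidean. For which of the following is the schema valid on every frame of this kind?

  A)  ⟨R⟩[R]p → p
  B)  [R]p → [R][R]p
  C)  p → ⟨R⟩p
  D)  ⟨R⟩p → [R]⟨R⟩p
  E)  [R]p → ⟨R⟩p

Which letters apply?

(A) ⟨R⟩[R]p → p (the dual of axiom B) characterises the symmetric frames. Such an R need not be symmetric — not valid.
(B) axiom 4: valid iff R is transitive. Such an R need not be transitive — not valid.
(C) p → ⟨R⟩p is the dual of axiom T, which corresponds to reflexivity. Such an R need not be reflexive — not valid.
(D) axiom 5: valid iff R is euclidean. Every such R is euclidean — valid.
(E) [R]p → ⟨R⟩p is axiom D, which corresponds to seriality. Such an R need not be serial — not valid.

D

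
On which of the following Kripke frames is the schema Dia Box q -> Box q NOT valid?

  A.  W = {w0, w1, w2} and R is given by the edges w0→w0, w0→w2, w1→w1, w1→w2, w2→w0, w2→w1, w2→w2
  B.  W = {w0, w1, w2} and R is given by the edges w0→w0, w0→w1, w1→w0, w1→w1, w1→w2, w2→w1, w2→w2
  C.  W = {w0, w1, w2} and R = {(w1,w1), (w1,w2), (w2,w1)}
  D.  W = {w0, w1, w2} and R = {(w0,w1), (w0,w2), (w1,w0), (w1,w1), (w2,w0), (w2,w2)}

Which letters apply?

A, B, C, D

The schema Dia Box q -> Box q is the dual of axiom 5; it is valid on a frame iff R is euclidean.
(A) R is not euclidean (w2 R w0 and w2 R w1 but not w0 R w1), so the schema fails here.
(B) R is not euclidean (w1 R w0 and w1 R w2 but not w0 R w2), so the schema fails here.
(C) R is not euclidean (w1 R w2 and w1 R w2 but not w2 R w2), so the schema fails here.
(D) R is not euclidean (w0 R w1 and w0 R w2 but not w1 R w2), so the schema fails here.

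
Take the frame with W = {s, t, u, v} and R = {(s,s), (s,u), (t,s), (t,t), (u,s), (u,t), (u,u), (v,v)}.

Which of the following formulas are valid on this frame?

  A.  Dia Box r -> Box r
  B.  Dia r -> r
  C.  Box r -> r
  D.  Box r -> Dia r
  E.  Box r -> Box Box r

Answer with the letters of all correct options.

C, D

R is reflexive: each world relates to itself.
R is not transitive: s R u and u R t but not s R t.
R is not euclidean: t R s and t R t but not s R t.
R is serial: every world has an R-successor.
R is not a subset of the identity: s R u with s ≠ u.
(A) Dia Box r -> Box r is the dual of axiom 5; it is valid on a frame exactly when R is euclidean. R is not euclidean, so not valid.
(B) Dia r -> r is valid only on frames where every R-edge is a self-loop. Here R ⊄ identity — not valid.
(C) axiom T: valid iff R is reflexive. R is reflexive — valid.
(D) Box r -> Dia r (axiom D) characterises the serial frames. R is serial — valid.
(E) axiom 4: valid iff R is transitive. R is not transitive — not valid.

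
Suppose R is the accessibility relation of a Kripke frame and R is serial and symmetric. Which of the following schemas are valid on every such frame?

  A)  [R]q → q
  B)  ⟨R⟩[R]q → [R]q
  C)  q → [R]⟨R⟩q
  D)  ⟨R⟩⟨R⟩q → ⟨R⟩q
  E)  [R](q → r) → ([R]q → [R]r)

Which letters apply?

C, E

(A) [R]q → q is axiom T, which corresponds to reflexivity. Such an R need not be reflexive — not valid.
(B) ⟨R⟩[R]q → [R]q is the dual of axiom 5; it is valid on a frame exactly when R is euclidean. Such an R need not be euclidean, so not valid.
(C) q → [R]⟨R⟩q is axiom B, which corresponds to symmetry. Every such R is symmetric — valid.
(D) ⟨R⟩⟨R⟩q → ⟨R⟩q is the dual of axiom 4; it is valid on a frame exactly when R is transitive. Such an R need not be transitive, so not valid.
(E) [R](q → r) → ([R]q → [R]r) is the K axiom; it holds on all frames — valid.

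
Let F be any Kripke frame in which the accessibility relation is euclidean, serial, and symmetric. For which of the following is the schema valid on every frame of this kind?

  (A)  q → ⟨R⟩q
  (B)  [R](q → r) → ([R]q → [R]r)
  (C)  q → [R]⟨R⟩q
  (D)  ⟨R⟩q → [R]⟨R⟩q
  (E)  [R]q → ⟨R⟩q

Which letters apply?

A, B, C, D, E

Serial, symmetric and euclidean together give transitive (from symmetry + euclidean) and then reflexive; the relation is an equivalence.
(A) q → ⟨R⟩q is the dual of axiom T; it is valid on a frame exactly when R is reflexive. Every such R is reflexive, so valid.
(B) this is just K, valid on every normal frame.
(C) q → [R]⟨R⟩q (axiom B) characterises the symmetric frames. Every such R is symmetric — valid.
(D) ⟨R⟩q → [R]⟨R⟩q is axiom 5, which corresponds to the euclidean property. Every such R is euclidean — valid.
(E) [R]q → ⟨R⟩q is axiom D, which corresponds to seriality. Every such R is serial — valid.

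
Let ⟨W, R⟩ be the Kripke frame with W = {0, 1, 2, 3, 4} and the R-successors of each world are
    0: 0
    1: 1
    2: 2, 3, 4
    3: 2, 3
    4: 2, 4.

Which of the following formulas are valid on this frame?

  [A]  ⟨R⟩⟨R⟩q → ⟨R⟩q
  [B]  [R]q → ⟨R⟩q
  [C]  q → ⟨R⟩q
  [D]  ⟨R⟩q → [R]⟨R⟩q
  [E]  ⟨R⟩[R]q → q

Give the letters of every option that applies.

B, C, E

R is reflexive: each world relates to itself.
R is symmetric: every R-edge is matched by its reverse.
R is not transitive: 3 R 2 and 2 R 4 but not 3 R 4.
R is not euclidean: 2 R 3 and 2 R 4 but not 3 R 4.
R is serial: every world has an R-successor.
(A) ⟨R⟩⟨R⟩q → ⟨R⟩q (the dual of axiom 4) characterises the transitive frames. R is not transitive — not valid.
(B) axiom D: valid iff R is serial. R is serial — valid.
(C) q → ⟨R⟩q (the dual of axiom T) characterises the reflexive frames. R is reflexive — valid.
(D) ⟨R⟩q → [R]⟨R⟩q is axiom 5, which corresponds to the euclidean property. R is not euclidean — not valid.
(E) ⟨R⟩[R]q → q (the dual of axiom B) characterises the symmetric frames. R is symmetric — valid.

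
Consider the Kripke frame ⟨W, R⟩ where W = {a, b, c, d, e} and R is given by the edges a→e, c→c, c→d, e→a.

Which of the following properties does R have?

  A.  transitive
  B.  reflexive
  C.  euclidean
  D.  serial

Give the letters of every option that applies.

none

(A) not transitive: a R e and e R a but not a R a.
(B) not reflexive: not a R a.
(C) not euclidean: c R d and c R c but not d R c.
(D) not serial: b has no R-successor.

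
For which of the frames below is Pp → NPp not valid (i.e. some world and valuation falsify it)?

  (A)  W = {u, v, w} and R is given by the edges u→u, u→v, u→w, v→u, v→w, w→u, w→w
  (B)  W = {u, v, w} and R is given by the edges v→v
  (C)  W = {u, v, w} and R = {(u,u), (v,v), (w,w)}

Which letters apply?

The schema Pp → NPp is axiom 5; it is valid on a frame iff R is euclidean.
(A) R is not euclidean (u R w and u R v but not w R v), so the schema fails here.
(B) R is euclidean (any two R-successors of the same world are R-related), so the schema is valid here.
(C) R is euclidean (any two R-successors of the same world are R-related), so the schema is valid here.

A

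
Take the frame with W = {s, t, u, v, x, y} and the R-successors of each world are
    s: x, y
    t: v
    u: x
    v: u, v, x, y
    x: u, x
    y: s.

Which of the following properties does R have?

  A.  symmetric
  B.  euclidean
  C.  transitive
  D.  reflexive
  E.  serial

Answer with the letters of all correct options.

(A) not symmetric: s R x but not x R s.
(B) not euclidean: s R x and s R y but not x R y.
(C) not transitive: s R x and x R u but not s R u.
(D) not reflexive: not s R s.
(E) serial: every world has an R-successor.

E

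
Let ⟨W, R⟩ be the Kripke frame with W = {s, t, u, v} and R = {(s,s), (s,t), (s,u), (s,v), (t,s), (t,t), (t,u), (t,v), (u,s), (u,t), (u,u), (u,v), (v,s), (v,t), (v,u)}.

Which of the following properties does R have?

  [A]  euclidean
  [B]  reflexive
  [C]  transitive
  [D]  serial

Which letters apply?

D

(A) not euclidean: s R v and s R v but not v R v.
(B) not reflexive: not v R v.
(C) not transitive: v R s and s R v but not v R v.
(D) serial: every world has an R-successor.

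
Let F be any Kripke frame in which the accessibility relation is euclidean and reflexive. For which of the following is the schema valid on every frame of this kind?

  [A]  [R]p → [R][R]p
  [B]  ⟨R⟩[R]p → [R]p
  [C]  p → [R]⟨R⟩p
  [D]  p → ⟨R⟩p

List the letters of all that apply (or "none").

A reflexive euclidean relation is also symmetric (from wRw and wRv the euclidean condition gives vRw) and hence transitive; it is an equivalence relation.
(A) [R]p → [R][R]p is axiom 4; it is valid on a frame exactly when R is transitive. Every such R is transitive, so valid.
(B) ⟨R⟩[R]p → [R]p is the dual of axiom 5; it is valid on a frame exactly when R is euclidean. Every such R is euclidean, so valid.
(C) p → [R]⟨R⟩p (axiom B) characterises the symmetric frames. Every such R is symmetric — valid.
(D) p → ⟨R⟩p (the dual of axiom T) characterises the reflexive frames. Every such R is reflexive — valid.

A, B, C, D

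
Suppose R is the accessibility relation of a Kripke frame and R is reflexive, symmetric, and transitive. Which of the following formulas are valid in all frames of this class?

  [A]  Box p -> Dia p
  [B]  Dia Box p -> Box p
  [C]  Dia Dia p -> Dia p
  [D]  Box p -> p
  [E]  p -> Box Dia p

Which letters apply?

A relation that is reflexive, symmetric, and transitive is also euclidean and serial.
(A) Box p -> Dia p is axiom D, which corresponds to seriality. Every such R is serial — valid.
(B) Dia Box p -> Box p is the dual of axiom 5, which corresponds to the euclidean property. Every such R is euclidean — valid.
(C) Dia Dia p -> Dia p is the dual of axiom 4; it is valid on a frame exactly when R is transitive. Every such R is transitive, so valid.
(D) axiom T: valid iff R is reflexive. Every such R is reflexive — valid.
(E) p -> Box Dia p (axiom B) characterises the symmetric frames. Every such R is symmetric — valid.

A, B, C, D, E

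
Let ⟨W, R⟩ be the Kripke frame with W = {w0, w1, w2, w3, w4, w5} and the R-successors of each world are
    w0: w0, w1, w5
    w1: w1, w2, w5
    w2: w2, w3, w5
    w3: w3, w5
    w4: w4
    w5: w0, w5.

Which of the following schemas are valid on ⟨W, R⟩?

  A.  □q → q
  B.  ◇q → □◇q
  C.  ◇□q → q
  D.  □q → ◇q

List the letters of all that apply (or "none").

A, D

R is reflexive: each world relates to itself.
R is not symmetric: w0 R w1 but not w1 R w0.
R is not euclidean: w0 R w1 and w0 R w0 but not w1 R w0.
R is serial: every world has an R-successor.
(A) □q → q is axiom T; it is valid on a frame exactly when R is reflexive. R is reflexive, so valid.
(B) ◇q → □◇q is axiom 5; it is valid on a frame exactly when R is euclidean. R is not euclidean, so not valid.
(C) ◇□q → q (the dual of axiom B) characterises the symmetric frames. R is not symmetric — not valid.
(D) axiom D: valid iff R is serial. R is serial — valid.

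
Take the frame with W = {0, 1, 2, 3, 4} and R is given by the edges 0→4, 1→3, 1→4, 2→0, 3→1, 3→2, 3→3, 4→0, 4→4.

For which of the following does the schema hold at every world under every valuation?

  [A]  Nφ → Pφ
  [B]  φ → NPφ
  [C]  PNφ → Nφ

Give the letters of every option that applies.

A

R is not symmetric: 1 R 4 but not 4 R 1.
R is not euclidean: 1 R 3 and 1 R 4 but not 3 R 4.
R is serial: every world has an R-successor.
(A) Nφ → Pφ is axiom D; it is valid on a frame exactly when R is serial. R is serial, so valid.
(B) φ → NPφ (axiom B) characterises the symmetric frames. R is not symmetric — not valid.
(C) PNφ → Nφ is the dual of axiom 5, which corresponds to the euclidean property. R is not euclidean — not valid.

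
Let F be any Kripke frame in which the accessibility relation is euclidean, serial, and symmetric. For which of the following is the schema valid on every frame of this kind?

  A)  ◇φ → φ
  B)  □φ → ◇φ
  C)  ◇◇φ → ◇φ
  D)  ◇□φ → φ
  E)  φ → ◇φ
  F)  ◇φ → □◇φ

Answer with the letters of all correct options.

B, C, D, E, F

Serial, symmetric and euclidean together give transitive (from symmetry + euclidean) and then reflexive; the relation is an equivalence.
(A) ◇φ → φ is the converse of T; it holds exactly when R ⊆ identity. Such an R need not be a subset of the identity — not valid.
(B) □φ → ◇φ is axiom D, which corresponds to seriality. Every such R is serial — valid.
(C) the dual of axiom 4: valid iff R is transitive. Every such R is transitive — valid.
(D) ◇□φ → φ is the dual of axiom B; it is valid on a frame exactly when R is symmetric. Every such R is symmetric, so valid.
(E) the dual of axiom T: valid iff R is reflexive. Every such R is reflexive — valid.
(F) ◇φ → □◇φ is axiom 5, which corresponds to the euclidean property. Every such R is euclidean — valid.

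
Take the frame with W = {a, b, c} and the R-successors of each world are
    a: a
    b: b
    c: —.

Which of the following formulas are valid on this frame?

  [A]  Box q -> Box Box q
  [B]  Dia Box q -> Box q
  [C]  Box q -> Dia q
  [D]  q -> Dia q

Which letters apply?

A, B

R is not reflexive: not c R c.
R is transitive: R is closed under composition.
R is euclidean: any two R-successors of the same world are R-related.
R is not serial: c has no R-successor.
(A) axiom 4: valid iff R is transitive. R is transitive — valid.
(B) the dual of axiom 5: valid iff R is euclidean. R is euclidean — valid.
(C) axiom D: valid iff R is serial. R is not serial — not valid.
(D) q -> Dia q is the dual of axiom T, which corresponds to reflexivity. R is not reflexive — not valid.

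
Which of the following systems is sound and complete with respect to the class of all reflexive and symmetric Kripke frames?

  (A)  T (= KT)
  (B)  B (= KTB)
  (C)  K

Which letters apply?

(A) T (= KT) is determined by the class of reflexive frames.
(B) B (= KTB) is determined by exactly this class.
(C) K is determined by the class of arbitrary frames.

B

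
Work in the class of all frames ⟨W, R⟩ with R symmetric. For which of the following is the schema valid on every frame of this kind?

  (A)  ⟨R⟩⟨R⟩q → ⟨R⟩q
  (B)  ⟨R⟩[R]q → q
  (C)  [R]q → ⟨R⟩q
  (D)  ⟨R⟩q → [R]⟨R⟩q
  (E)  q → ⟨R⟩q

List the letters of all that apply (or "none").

(A) ⟨R⟩⟨R⟩q → ⟨R⟩q is the dual of axiom 4; it is valid on a frame exactly when R is transitive. Such an R need not be transitive, so not valid.
(B) the dual of axiom B: valid iff R is symmetric. Every such R is symmetric — valid.
(C) [R]q → ⟨R⟩q is axiom D, which corresponds to seriality. Such an R need not be serial — not valid.
(D) ⟨R⟩q → [R]⟨R⟩q (axiom 5) characterises the euclidean frames. Such an R need not be euclidean — not valid.
(E) q → ⟨R⟩q is the dual of axiom T; it is valid on a frame exactly when R is reflexive. Such an R need not be reflexive, so not valid.

B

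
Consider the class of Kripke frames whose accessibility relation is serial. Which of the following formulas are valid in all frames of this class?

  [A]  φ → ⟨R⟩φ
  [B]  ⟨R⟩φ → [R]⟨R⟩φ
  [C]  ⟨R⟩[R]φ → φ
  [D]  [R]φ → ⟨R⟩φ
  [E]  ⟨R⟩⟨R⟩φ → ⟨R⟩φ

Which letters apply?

(A) the dual of axiom T: valid iff R is reflexive. Such an R need not be reflexive — not valid.
(B) ⟨R⟩φ → [R]⟨R⟩φ is axiom 5, which corresponds to the euclidean property. Such an R need not be euclidean — not valid.
(C) ⟨R⟩[R]φ → φ (the dual of axiom B) characterises the symmetric frames. Such an R need not be symmetric — not valid.
(D) [R]φ → ⟨R⟩φ is axiom D, which corresponds to seriality. Every such R is serial — valid.
(E) ⟨R⟩⟨R⟩φ → ⟨R⟩φ is the dual of axiom 4; it is valid on a frame exactly when R is transitive. Such an R need not be transitive, so not valid.

D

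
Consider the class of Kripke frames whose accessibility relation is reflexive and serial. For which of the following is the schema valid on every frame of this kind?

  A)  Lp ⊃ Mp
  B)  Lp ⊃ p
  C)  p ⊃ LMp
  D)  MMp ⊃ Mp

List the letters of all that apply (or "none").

A, B

(A) Lp ⊃ Mp is axiom D, which corresponds to seriality. Every such R is serial — valid.
(B) Lp ⊃ p (axiom T) characterises the reflexive frames. Every such R is reflexive — valid.
(C) axiom B: valid iff R is symmetric. Such an R need not be symmetric — not valid.
(D) MMp ⊃ Mp is the dual of axiom 4; it is valid on a frame exactly when R is transitive. Such an R need not be transitive, so not valid.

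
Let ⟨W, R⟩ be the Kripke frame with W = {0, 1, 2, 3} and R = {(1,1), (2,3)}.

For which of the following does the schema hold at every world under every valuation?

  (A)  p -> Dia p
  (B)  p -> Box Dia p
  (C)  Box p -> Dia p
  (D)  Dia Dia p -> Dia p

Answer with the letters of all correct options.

D

R is not reflexive: not 0 R 0.
R is not symmetric: 2 R 3 but not 3 R 2.
R is transitive: R is closed under composition.
R is not serial: 0 has no R-successor.
(A) p -> Dia p is the dual of axiom T, which corresponds to reflexivity. R is not reflexive — not valid.
(B) p -> Box Dia p is axiom B; it is valid on a frame exactly when R is symmetric. R is not symmetric, so not valid.
(C) axiom D: valid iff R is serial. R is not serial — not valid.
(D) the dual of axiom 4: valid iff R is transitive. R is transitive — valid.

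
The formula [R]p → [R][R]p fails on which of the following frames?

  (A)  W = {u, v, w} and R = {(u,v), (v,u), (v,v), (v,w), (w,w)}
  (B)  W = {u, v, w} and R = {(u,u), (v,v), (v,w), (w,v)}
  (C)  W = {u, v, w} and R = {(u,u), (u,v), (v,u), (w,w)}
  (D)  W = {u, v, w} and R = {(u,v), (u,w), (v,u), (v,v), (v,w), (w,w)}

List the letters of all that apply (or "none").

A, B, C, D

The schema [R]p → [R][R]p is axiom 4; it is valid on a frame iff R is transitive.
(A) R is not transitive (u R v and v R u but not u R u), so the schema fails here.
(B) R is not transitive (w R v and v R w but not w R w), so the schema fails here.
(C) R is not transitive (v R u and u R v but not v R v), so the schema fails here.
(D) R is not transitive (u R v and v R u but not u R u), so the schema fails here.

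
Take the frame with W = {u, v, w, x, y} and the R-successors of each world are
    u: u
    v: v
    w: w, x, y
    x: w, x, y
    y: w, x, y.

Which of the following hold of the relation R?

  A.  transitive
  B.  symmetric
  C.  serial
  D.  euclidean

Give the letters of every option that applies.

(A) transitive: R is closed under composition.
(B) symmetric: every R-edge is matched by its reverse.
(C) serial: every world has an R-successor.
(D) euclidean: any two R-successors of the same world are R-related.

A, B, C, D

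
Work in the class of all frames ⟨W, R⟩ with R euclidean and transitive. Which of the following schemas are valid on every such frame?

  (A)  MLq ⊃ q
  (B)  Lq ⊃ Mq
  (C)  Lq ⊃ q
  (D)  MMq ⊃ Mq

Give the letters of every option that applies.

D

(A) MLq ⊃ q (the dual of axiom B) characterises the symmetric frames. Such an R need not be symmetric — not valid.
(B) axiom D: valid iff R is serial. Such an R need not be serial — not valid.
(C) Lq ⊃ q is axiom T, which corresponds to reflexivity. Such an R need not be reflexive — not valid.
(D) the dual of axiom 4: valid iff R is transitive. Every such R is transitive — valid.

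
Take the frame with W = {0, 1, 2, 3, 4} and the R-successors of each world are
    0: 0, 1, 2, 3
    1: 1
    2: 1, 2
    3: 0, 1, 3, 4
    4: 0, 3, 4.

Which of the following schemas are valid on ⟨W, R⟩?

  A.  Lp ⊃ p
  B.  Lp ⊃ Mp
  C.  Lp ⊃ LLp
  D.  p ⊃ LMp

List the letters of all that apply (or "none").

R is reflexive: each world relates to itself.
R is not symmetric: 0 R 1 but not 1 R 0.
R is not transitive: 0 R 3 and 3 R 4 but not 0 R 4.
R is serial: every world has an R-successor.
(A) Lp ⊃ p (axiom T) characterises the reflexive frames. R is reflexive — valid.
(B) Lp ⊃ Mp is axiom D; it is valid on a frame exactly when R is serial. R is serial, so valid.
(C) axiom 4: valid iff R is transitive. R is not transitive — not valid.
(D) p ⊃ LMp is axiom B, which corresponds to symmetry. R is not symmetric — not valid.

A, B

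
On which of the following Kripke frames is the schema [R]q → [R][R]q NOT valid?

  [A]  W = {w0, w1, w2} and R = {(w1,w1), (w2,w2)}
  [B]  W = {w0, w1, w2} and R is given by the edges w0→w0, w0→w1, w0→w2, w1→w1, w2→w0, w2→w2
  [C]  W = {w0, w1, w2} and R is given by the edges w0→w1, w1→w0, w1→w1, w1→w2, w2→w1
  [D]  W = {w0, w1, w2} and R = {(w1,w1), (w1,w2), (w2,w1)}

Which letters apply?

The schema [R]q → [R][R]q is axiom 4; it is valid on a frame iff R is transitive.
(A) R is transitive (R is closed under composition), so the schema is valid here.
(B) R is not transitive (w2 R w0 and w0 R w1 but not w2 R w1), so the schema fails here.
(C) R is not transitive (w0 R w1 and w1 R w0 but not w0 R w0), so the schema fails here.
(D) R is not transitive (w2 R w1 and w1 R w2 but not w2 R w2), so the schema fails here.

B, C, D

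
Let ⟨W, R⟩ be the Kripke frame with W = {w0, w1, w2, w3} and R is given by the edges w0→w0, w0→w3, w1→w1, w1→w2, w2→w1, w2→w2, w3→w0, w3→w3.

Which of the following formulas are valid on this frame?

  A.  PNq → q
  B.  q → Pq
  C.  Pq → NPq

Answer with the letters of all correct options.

R is reflexive: each world relates to itself.
R is symmetric: every R-edge is matched by its reverse.
R is euclidean: any two R-successors of the same world are R-related.
(A) the dual of axiom B: valid iff R is symmetric. R is symmetric — valid.
(B) the dual of axiom T: valid iff R is reflexive. R is reflexive — valid.
(C) Pq → NPq is axiom 5; it is valid on a frame exactly when R is euclidean. R is euclidean, so valid.

A, B, C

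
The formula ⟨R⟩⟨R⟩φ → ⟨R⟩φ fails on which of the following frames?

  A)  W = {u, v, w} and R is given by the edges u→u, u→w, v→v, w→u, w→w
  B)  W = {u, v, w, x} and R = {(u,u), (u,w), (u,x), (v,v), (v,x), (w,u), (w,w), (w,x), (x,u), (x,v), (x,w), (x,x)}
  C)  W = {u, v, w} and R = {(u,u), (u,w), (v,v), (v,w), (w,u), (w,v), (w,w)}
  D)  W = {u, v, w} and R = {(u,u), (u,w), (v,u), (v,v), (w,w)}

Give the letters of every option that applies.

The schema ⟨R⟩⟨R⟩φ → ⟨R⟩φ is the dual of axiom 4; it is valid on a frame iff R is transitive.
(A) R is transitive (R is closed under composition), so the schema is valid here.
(B) R is not transitive (u R x and x R v but not u R v), so the schema fails here.
(C) R is not transitive (u R w and w R v but not u R v), so the schema fails here.
(D) R is not transitive (v R u and u R w but not v R w), so the schema fails here.

B, C, D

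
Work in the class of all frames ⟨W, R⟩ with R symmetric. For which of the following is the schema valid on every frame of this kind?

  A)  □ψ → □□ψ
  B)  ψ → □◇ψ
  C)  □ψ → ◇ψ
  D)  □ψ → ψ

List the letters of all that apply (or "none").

(A) □ψ → □□ψ is axiom 4; it is valid on a frame exactly when R is transitive. Such an R need not be transitive, so not valid.
(B) ψ → □◇ψ is axiom B, which corresponds to symmetry. Every such R is symmetric — valid.
(C) □ψ → ◇ψ is axiom D, which corresponds to seriality. Such an R need not be serial — not valid.
(D) axiom T: valid iff R is reflexive. Such an R need not be reflexive — not valid.

B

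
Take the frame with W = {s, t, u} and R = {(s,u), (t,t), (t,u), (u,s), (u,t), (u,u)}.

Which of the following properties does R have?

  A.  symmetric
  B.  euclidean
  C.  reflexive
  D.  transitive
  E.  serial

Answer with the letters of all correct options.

A, E

(A) symmetric: every R-edge is matched by its reverse.
(B) not euclidean: u R s and u R t but not s R t.
(C) not reflexive: not s R s.
(D) not transitive: s R u and u R s but not s R s.
(E) serial: every world has an R-successor.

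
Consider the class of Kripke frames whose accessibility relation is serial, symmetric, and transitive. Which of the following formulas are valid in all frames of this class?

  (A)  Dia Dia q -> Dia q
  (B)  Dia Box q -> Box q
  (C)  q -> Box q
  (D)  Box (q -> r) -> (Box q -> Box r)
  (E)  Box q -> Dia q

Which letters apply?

A serial symmetric transitive relation is reflexive (take any v with uRv; symmetry gives vRu and transitivity gives uRu), hence an equivalence relation.
(A) the dual of axiom 4: valid iff R is transitive. Every such R is transitive — valid.
(B) Dia Box q -> Box q (the dual of axiom 5) characterises the euclidean frames. Every such R is euclidean — valid.
(C) q -> Box q is valid only on frames where every R-edge is a self-loop. Such an R need not be a subset of the identity — not valid.
(D) Box (q -> r) -> (Box q -> Box r) is axiom K, valid on every Kripke frame — valid.
(E) Box q -> Dia q (axiom D) characterises the serial frames. Every such R is serial — valid.

A, B, D, E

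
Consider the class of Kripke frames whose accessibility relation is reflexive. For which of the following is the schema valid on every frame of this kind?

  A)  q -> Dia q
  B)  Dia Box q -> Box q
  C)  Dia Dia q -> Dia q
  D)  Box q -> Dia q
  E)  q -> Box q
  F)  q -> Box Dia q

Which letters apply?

A, D

A reflexive relation is serial.
(A) the dual of axiom T: valid iff R is reflexive. Every such R is reflexive — valid.
(B) Dia Box q -> Box q is the dual of axiom 5; it is valid on a frame exactly when R is euclidean. Such an R need not be euclidean, so not valid.
(C) Dia Dia q -> Dia q is the dual of axiom 4, which corresponds to transitivity. Such an R need not be transitive — not valid.
(D) axiom D: valid iff R is serial. Every such R is serial — valid.
(E) q -> Box q is valid only on frames where every R-edge is a self-loop. Such an R need not be a subset of the identity — not valid.
(F) q -> Box Dia q (axiom B) characterises the symmetric frames. Such an R need not be symmetric — not valid.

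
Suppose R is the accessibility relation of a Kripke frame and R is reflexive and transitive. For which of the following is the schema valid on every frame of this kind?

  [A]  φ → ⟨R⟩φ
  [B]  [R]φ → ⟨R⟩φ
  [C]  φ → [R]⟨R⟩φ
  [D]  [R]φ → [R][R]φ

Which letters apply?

Reflexive relations are serial.
(A) the dual of axiom T: valid iff R is reflexive. Every such R is reflexive — valid.
(B) axiom D: valid iff R is serial. Every such R is serial — valid.
(C) axiom B: valid iff R is symmetric. Such an R need not be symmetric — not valid.
(D) [R]φ → [R][R]φ is axiom 4, which corresponds to transitivity. Every such R is transitive — valid.

A, B, D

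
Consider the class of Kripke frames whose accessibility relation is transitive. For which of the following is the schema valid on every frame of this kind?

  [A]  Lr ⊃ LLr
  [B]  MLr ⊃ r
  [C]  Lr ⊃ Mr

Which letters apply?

(A) Lr ⊃ LLr (axiom 4) characterises the transitive frames. Every such R is transitive — valid.
(B) MLr ⊃ r (the dual of axiom B) characterises the symmetric frames. Such an R need not be symmetric — not valid.
(C) Lr ⊃ Mr (axiom D) characterises the serial frames. Such an R need not be serial — not valid.

A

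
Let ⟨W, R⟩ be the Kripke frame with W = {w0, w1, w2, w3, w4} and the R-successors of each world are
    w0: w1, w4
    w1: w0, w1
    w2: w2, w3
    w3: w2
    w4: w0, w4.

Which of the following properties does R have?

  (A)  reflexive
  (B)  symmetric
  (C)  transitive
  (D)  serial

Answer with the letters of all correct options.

B, D

(A) not reflexive: not w0 R w0.
(B) symmetric: every R-edge is matched by its reverse.
(C) not transitive: w0 R w1 and w1 R w0 but not w0 R w0.
(D) serial: every world has an R-successor.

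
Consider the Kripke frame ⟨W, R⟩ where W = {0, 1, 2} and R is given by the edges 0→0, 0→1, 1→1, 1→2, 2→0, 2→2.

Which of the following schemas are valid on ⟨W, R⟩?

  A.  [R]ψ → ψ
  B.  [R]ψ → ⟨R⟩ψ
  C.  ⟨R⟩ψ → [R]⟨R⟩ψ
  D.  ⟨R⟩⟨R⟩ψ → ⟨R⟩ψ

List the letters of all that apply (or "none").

A, B

R is reflexive: each world relates to itself.
R is not transitive: 0 R 1 and 1 R 2 but not 0 R 2.
R is not euclidean: 0 R 1 and 0 R 0 but not 1 R 0.
R is serial: every world has an R-successor.
(A) [R]ψ → ψ is axiom T, which corresponds to reflexivity. R is reflexive — valid.
(B) [R]ψ → ⟨R⟩ψ is axiom D, which corresponds to seriality. R is serial — valid.
(C) ⟨R⟩ψ → [R]⟨R⟩ψ (axiom 5) characterises the euclidean frames. R is not euclidean — not valid.
(D) ⟨R⟩⟨R⟩ψ → ⟨R⟩ψ is the dual of axiom 4, which corresponds to transitivity. R is not transitive — not valid.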